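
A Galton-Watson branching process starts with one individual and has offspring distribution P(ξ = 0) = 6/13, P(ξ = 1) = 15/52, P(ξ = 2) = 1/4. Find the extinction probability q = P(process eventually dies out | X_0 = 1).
q = 1

Mean offspring μ = 0·6/13 + 1·15/52 + 2·1/4 = 41/52 ≤ 1. For μ ≤ 1 with offspring not concentrated at 1, the Galton-Watson process goes extinct almost surely, so q = 1.
(Algebraic check: The pgf is f(s) = 6/13 + 15/52·s + 1/4·s². The extinction probability q is the smallest fixed point of f in [0, 1]. Setting s = f(s):
  1/4·s² + (15/52 − 1)·s + 6/13 = 0
  1/4·s² − (6/13 + 1/4)·s + 6/13 = 0
which factors as (s − 1)·(1/4·s − 6/13) = 0, giving roots s = 1 and s = (6/13)/(1/4) = 24/13. Since 24/13 ≥ 1, the smallest root in [0, 1] is s = 1.)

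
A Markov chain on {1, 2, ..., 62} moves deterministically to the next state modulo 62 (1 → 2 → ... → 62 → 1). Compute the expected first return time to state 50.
E[T_50 | X_0 = 50] = 62

The chain cycles deterministically, so starting at state 50 it returns in exactly 62 steps. Equivalently, the stationary distribution is uniform π_j = 1/62 for every state j, so by Kac's formula E[T_50] = 1/π_50 = 62.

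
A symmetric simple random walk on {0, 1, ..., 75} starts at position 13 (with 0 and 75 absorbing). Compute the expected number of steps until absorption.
E[τ | X_0 = 13] = 806

Let v_k = E[τ | X_0 = k]. Boundary: v_0 = v_75 = 0. Recurrence: v_k = 1 + (v_{k-1} + v_{k+1})/2 for 1 ≤ k ≤ 74. The particular solution to v_k − (v_{k-1} + v_{k+1})/2 = 1 is v_k = −k^2. Adding homogeneous solution A + B k and matching boundaries gives v_k = k (75 − k). Substituting k = 13: v_13 = 13 · 62 = 806.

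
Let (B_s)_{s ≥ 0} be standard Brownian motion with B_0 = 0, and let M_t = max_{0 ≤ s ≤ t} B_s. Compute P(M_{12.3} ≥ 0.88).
P(M_{12.3} ≥ 0.88) = 2·P(B_{12.3} ≥ 0.88) = 2(1 − Φ(0.88/√12.3)) ≈ 0.8019

By the reflection principle for Brownian motion, P(M_t ≥ a) = 2 · P(B_t ≥ a) for a ≥ 0. Since B_t ~ N(0, t), P(B_t ≥ 0.88) = 1 − Φ(0.88/√t) = 1 − Φ(0.88/√12.3) = 1 − Φ(0.2509). So
  P(M_{12.3} ≥ 0.88) = 2(1 − Φ(0.2509)) ≈ 0.8019.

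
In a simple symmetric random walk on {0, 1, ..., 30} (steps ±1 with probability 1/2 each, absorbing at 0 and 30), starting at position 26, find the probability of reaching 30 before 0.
P(hit 30 before 0) = 26/30 = 13/15

Let u_k = P(hit 30 before 0 | start at k). Then u_0 = 0, u_30 = 1, and u_k = u_{k-1}/2 + u_{k+1}/2 for 1 ≤ k ≤ 29. This harmonic recurrence is solved by u_k = k/30, giving u_26 = 26/30 = 13/15.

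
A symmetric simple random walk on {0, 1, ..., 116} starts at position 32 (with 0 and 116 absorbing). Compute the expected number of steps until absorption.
E[τ | X_0 = 32] = 2688

Let v_k = E[τ | X_0 = k]. Boundary: v_0 = v_116 = 0. Recurrence: v_k = 1 + (v_{k-1} + v_{k+1})/2 for 1 ≤ k ≤ 115. The particular solution to v_k − (v_{k-1} + v_{k+1})/2 = 1 is v_k = −k^2. Adding homogeneous solution A + B k and matching boundaries gives v_k = k (116 − k). Substituting k = 32: v_32 = 32 · 84 = 2688.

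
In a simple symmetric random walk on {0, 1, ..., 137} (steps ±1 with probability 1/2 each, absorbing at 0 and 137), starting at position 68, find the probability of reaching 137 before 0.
P(hit 137 before 0) = 68/137

Let u_k = P(hit 137 before 0 | start at k). Then u_0 = 0, u_137 = 1, and u_k = u_{k-1}/2 + u_{k+1}/2 for 1 ≤ k ≤ 136. This harmonic recurrence is solved by u_k = k/137, giving u_68 = 68/137.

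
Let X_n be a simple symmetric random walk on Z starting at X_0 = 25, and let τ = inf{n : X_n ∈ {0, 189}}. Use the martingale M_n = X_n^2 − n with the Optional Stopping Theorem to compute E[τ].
E[τ] = 4100

M_n = X_n^2 − n is a martingale (since E[X_{n+1}^2 | F_n] = X_n^2 + 1). By OST (τ has finite mean in a bounded region), E[M_τ] = E[M_0] = X_0^2 − 0 = 25^2 = 625. Also E[M_τ] = E[X_τ^2] − E[τ]. The walk exits at 0 or 189, with P(hit 189 first) = 25/189, so E[X_τ^2] = 189^2 · 25/189 + 0 = 4725. Thus E[τ] = E[X_τ^2] − E[M_τ] = 4725 − 625 = 4100 = 25(189 − 25) = 4100.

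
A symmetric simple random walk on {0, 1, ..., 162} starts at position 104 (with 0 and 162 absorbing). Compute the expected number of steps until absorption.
E[τ | X_0 = 104] = 6032

Let v_k = E[τ | X_0 = k]. Boundary: v_0 = v_162 = 0. Recurrence: v_k = 1 + (v_{k-1} + v_{k+1})/2 for 1 ≤ k ≤ 161. The particular solution to v_k − (v_{k-1} + v_{k+1})/2 = 1 is v_k = −k^2. Adding homogeneous solution A + B k and matching boundaries gives v_k = k (162 − k). Substituting k = 104: v_104 = 104 · 58 = 6032.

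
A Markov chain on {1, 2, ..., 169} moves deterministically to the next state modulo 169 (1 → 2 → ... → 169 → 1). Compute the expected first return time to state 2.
E[T_2 | X_0 = 2] = 169

The chain cycles deterministically, so starting at state 2 it returns in exactly 169 steps. Equivalently, the stationary distribution is uniform π_j = 1/169 for every state j, so by Kac's formula E[T_2] = 1/π_2 = 169.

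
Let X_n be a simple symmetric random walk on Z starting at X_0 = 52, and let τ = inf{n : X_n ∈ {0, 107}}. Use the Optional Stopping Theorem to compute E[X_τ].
E[X_τ] = 52

X_n is a martingale and τ is a bounded-mean stopping time (indeed τ is finite a.s. with bounded expectation since the walk is in a bounded region). By the OST, E[X_τ] = E[X_0] = 52. Equivalently: E[X_τ] = 107 · P(hit 107 first) + 0 · P(hit 0 first) = 107 · (52/107) = 52.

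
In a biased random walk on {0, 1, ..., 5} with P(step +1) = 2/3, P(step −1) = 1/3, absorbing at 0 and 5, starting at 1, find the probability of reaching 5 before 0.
P(hit 5 before 0) = (1 − (1/2)^1) / (1 − (1/2)^5) = 16/31

Let u_k denote P(reach 5 before 0 | start at k). Boundary: u_0 = 0, u_5 = 1. Recurrence: u_k = 2/3·u_{k+1} + 1/3·u_{k-1} for 1 ≤ k ≤ 4. Try u_k = A + B·r^k with r = q/p = (1/3)/(2/3) = 1/2. Substitution satisfies the recurrence; boundary conditions give:
  u_k = (1 − r^k) / (1 − r^N) = (1 − (1/2)^1) / (1 − (1/2)^5) = 16/31.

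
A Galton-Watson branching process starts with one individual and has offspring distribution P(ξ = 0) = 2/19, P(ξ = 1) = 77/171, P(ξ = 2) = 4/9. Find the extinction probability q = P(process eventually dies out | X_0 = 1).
q = 9/38

The pgf is f(s) = 2/19 + 77/171·s + 4/9·s². The extinction probability q is the smallest fixed point of f in [0, 1]. Setting s = f(s):
  4/9·s² + (77/171 − 1)·s + 2/19 = 0
  4/9·s² − (2/19 + 4/9)·s + 2/19 = 0
which factors as (s − 1)·(4/9·s − 2/19) = 0, giving roots s = 1 and s = (2/19)/(4/9) = 9/38.
Mean offspring μ = 77/171 + 2·4/9 = 229/171 > 1 (supercritical), so q < 1. The extinction probability is the smaller root: q = (2/19)/(4/9) = 9/38.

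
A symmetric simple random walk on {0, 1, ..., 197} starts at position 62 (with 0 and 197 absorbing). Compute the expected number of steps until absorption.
E[τ | X_0 = 62] = 8370

Let v_k = E[τ | X_0 = k]. Boundary: v_0 = v_197 = 0. Recurrence: v_k = 1 + (v_{k-1} + v_{k+1})/2 for 1 ≤ k ≤ 196. The particular solution to v_k − (v_{k-1} + v_{k+1})/2 = 1 is v_k = −k^2. Adding homogeneous solution A + B k and matching boundaries gives v_k = k (197 − k). Substituting k = 62: v_62 = 62 · 135 = 8370.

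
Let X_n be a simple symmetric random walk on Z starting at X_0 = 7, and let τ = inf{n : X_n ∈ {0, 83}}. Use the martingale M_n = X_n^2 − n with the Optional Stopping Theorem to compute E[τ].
E[τ] = 532

M_n = X_n^2 − n is a martingale (since E[X_{n+1}^2 | F_n] = X_n^2 + 1). By OST (τ has finite mean in a bounded region), E[M_τ] = E[M_0] = X_0^2 − 0 = 7^2 = 49. Also E[M_τ] = E[X_τ^2] − E[τ]. The walk exits at 0 or 83, with P(hit 83 first) = 7/83, so E[X_τ^2] = 83^2 · 7/83 + 0 = 581. Thus E[τ] = E[X_τ^2] − E[M_τ] = 581 − 49 = 532 = 7(83 − 7) = 532.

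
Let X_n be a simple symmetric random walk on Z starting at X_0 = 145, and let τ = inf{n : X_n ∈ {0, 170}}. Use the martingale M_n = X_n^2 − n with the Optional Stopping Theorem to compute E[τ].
E[τ] = 3625

M_n = X_n^2 − n is a martingale (since E[X_{n+1}^2 | F_n] = X_n^2 + 1). By OST (τ has finite mean in a bounded region), E[M_τ] = E[M_0] = X_0^2 − 0 = 145^2 = 21025. Also E[M_τ] = E[X_τ^2] − E[τ]. The walk exits at 0 or 170, with P(hit 170 first) = 145/170, so E[X_τ^2] = 170^2 · 145/170 + 0 = 24650. Thus E[τ] = E[X_τ^2] − E[M_τ] = 24650 − 21025 = 3625 = 145(170 − 145) = 3625.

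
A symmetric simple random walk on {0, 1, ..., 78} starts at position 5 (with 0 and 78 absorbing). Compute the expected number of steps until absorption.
E[τ | X_0 = 5] = 365

Let v_k = E[τ | X_0 = k]. Boundary: v_0 = v_78 = 0. Recurrence: v_k = 1 + (v_{k-1} + v_{k+1})/2 for 1 ≤ k ≤ 77. The particular solution to v_k − (v_{k-1} + v_{k+1})/2 = 1 is v_k = −k^2. Adding homogeneous solution A + B k and matching boundaries gives v_k = k (78 − k). Substituting k = 5: v_5 = 5 · 73 = 365.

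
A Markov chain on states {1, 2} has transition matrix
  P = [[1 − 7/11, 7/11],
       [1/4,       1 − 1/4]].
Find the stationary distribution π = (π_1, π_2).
π_1 = 11/39, π_2 = 28/39

Solve πP = π with π_1 + π_2 = 1. From πP = π: π_1 · (1 − 7/11) + π_2 · 1/4 = π_1 ⇒ π_2 · 1/4 = π_1 · 7/11 ⇒ π_2/π_1 = (7/11)/(1/4) = 28/11. Together with π_1 + π_2 = 1:
  π_1 = (1/4)/(7/11 + 1/4) = (1/4)/(39/44) = 11/39,
  π_2 = (7/11)/(7/11 + 1/4) = (7/11)/(39/44) = 28/39.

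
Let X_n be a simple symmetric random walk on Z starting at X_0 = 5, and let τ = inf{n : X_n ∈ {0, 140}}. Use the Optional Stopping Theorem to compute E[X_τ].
E[X_τ] = 5

X_n is a martingale and τ is a bounded-mean stopping time (indeed τ is finite a.s. with bounded expectation since the walk is in a bounded region). By the OST, E[X_τ] = E[X_0] = 5. Equivalently: E[X_τ] = 140 · P(hit 140 first) + 0 · P(hit 0 first) = 140 · (5/140) = 5.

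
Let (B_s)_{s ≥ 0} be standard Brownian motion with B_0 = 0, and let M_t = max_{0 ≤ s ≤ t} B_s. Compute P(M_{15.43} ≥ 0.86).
P(M_{15.43} ≥ 0.86) = 2·P(B_{15.43} ≥ 0.86) = 2(1 − Φ(0.86/√15.43)) ≈ 0.8267

By the reflection principle for Brownian motion, P(M_t ≥ a) = 2 · P(B_t ≥ a) for a ≥ 0. Since B_t ~ N(0, t), P(B_t ≥ 0.86) = 1 − Φ(0.86/√t) = 1 − Φ(0.86/√15.43) = 1 − Φ(0.2189). So
  P(M_{15.43} ≥ 0.86) = 2(1 − Φ(0.2189)) ≈ 0.8267.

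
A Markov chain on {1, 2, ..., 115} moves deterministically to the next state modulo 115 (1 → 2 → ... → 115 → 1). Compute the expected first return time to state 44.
E[T_44 | X_0 = 44] = 115

The chain cycles deterministically, so starting at state 44 it returns in exactly 115 steps. Equivalently, the stationary distribution is uniform π_j = 1/115 for every state j, so by Kac's formula E[T_44] = 1/π_44 = 115.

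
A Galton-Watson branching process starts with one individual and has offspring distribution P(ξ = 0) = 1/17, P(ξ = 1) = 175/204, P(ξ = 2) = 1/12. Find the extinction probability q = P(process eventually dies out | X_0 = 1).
q = 12/17

The pgf is f(s) = 1/17 + 175/204·s + 1/12·s². The extinction probability q is the smallest fixed point of f in [0, 1]. Setting s = f(s):
  1/12·s² + (175/204 − 1)·s + 1/17 = 0
  1/12·s² − (1/17 + 1/12)·s + 1/17 = 0
which factors as (s − 1)·(1/12·s − 1/17) = 0, giving roots s = 1 and s = (1/17)/(1/12) = 12/17.
Mean offspring μ = 175/204 + 2·1/12 = 209/204 > 1 (supercritical), so q < 1. The extinction probability is the smaller root: q = (1/17)/(1/12) = 12/17.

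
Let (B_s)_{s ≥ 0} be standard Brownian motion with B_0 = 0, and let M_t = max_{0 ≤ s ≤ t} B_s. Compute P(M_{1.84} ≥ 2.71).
P(M_{1.84} ≥ 2.71) = 2·P(B_{1.84} ≥ 2.71) = 2(1 − Φ(2.71/√1.84)) ≈ 0.0457

By the reflection principle for Brownian motion, P(M_t ≥ a) = 2 · P(B_t ≥ a) for a ≥ 0. Since B_t ~ N(0, t), P(B_t ≥ 2.71) = 1 − Φ(2.71/√t) = 1 − Φ(2.71/√1.84) = 1 − Φ(1.9978). So
  P(M_{1.84} ≥ 2.71) = 2(1 − Φ(1.9978)) ≈ 0.0457.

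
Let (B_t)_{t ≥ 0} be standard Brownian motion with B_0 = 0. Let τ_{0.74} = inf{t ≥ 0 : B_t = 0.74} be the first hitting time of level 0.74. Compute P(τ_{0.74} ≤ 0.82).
P(τ_{0.74} ≤ 0.82) = 2(1 − Φ(0.74/√0.82)) = 2(1 − Φ(0.8172)) ≈ 0.4138

By the reflection principle for standard BM, P(τ_b ≤ t) = 2 · P(B_t ≥ b). Since B_t ~ N(0, t), P(B_t ≥ 0.74) = 1 − Φ(0.74/√t) = 1 − Φ(0.74/√0.82) = 1 − Φ(0.8172) ≈ 0.20691. Doubling: P(τ_{0.74} ≤ 0.82) ≈ 2 · 0.20691 = 0.41382 ≈ 0.4138.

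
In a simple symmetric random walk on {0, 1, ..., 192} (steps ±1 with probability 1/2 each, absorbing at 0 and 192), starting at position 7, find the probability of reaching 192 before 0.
P(hit 192 before 0) = 7/192

Let u_k = P(hit 192 before 0 | start at k). Then u_0 = 0, u_192 = 1, and u_k = u_{k-1}/2 + u_{k+1}/2 for 1 ≤ k ≤ 191. This harmonic recurrence is solved by u_k = k/192, giving u_7 = 7/192.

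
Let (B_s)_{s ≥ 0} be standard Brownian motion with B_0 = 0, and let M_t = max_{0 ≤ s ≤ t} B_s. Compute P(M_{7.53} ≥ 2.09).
P(M_{7.53} ≥ 2.09) = 2·P(B_{7.53} ≥ 2.09) = 2(1 − Φ(2.09/√7.53)) ≈ 0.4463

By the reflection principle for Brownian motion, P(M_t ≥ a) = 2 · P(B_t ≥ a) for a ≥ 0. Since B_t ~ N(0, t), P(B_t ≥ 2.09) = 1 − Φ(2.09/√t) = 1 − Φ(2.09/√7.53) = 1 − Φ(0.7616). So
  P(M_{7.53} ≥ 2.09) = 2(1 − Φ(0.7616)) ≈ 0.4463.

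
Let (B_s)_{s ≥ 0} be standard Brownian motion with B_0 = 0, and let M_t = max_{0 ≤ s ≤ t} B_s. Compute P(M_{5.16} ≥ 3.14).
P(M_{5.16} ≥ 3.14) = 2·P(B_{5.16} ≥ 3.14) = 2(1 − Φ(3.14/√5.16)) ≈ 0.1669

By the reflection principle for Brownian motion, P(M_t ≥ a) = 2 · P(B_t ≥ a) for a ≥ 0. Since B_t ~ N(0, t), P(B_t ≥ 3.14) = 1 − Φ(3.14/√t) = 1 − Φ(3.14/√5.16) = 1 − Φ(1.3823). So
  P(M_{5.16} ≥ 3.14) = 2(1 − Φ(1.3823)) ≈ 0.1669.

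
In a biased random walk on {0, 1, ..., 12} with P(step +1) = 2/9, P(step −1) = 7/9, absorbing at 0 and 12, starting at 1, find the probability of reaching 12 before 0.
P(hit 12 before 0) = (1 − (7/2)^1) / (1 − (7/2)^12) = 2048/2768256621

Let u_k denote P(reach 12 before 0 | start at k). Boundary: u_0 = 0, u_12 = 1. Recurrence: u_k = 2/9·u_{k+1} + 7/9·u_{k-1} for 1 ≤ k ≤ 11. Try u_k = A + B·r^k with r = q/p = (7/9)/(2/9) = 7/2. Substitution satisfies the recurrence; boundary conditions give:
  u_k = (1 − r^k) / (1 − r^N) = (1 − (7/2)^1) / (1 − (7/2)^12) = 2048/2768256621.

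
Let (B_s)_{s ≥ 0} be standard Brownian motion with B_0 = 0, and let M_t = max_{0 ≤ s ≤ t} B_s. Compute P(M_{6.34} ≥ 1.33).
P(M_{6.34} ≥ 1.33) = 2·P(B_{6.34} ≥ 1.33) = 2(1 − Φ(1.33/√6.34)) ≈ 0.5974

By the reflection principle for Brownian motion, P(M_t ≥ a) = 2 · P(B_t ≥ a) for a ≥ 0. Since B_t ~ N(0, t), P(B_t ≥ 1.33) = 1 − Φ(1.33/√t) = 1 − Φ(1.33/√6.34) = 1 − Φ(0.5282). So
  P(M_{6.34} ≥ 1.33) = 2(1 − Φ(0.5282)) ≈ 0.5974.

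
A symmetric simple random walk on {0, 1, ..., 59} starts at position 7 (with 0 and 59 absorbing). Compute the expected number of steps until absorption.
E[τ | X_0 = 7] = 364

Let v_k = E[τ | X_0 = k]. Boundary: v_0 = v_59 = 0. Recurrence: v_k = 1 + (v_{k-1} + v_{k+1})/2 for 1 ≤ k ≤ 58. The particular solution to v_k − (v_{k-1} + v_{k+1})/2 = 1 is v_k = −k^2. Adding homogeneous solution A + B k and matching boundaries gives v_k = k (59 − k). Substituting k = 7: v_7 = 7 · 52 = 364.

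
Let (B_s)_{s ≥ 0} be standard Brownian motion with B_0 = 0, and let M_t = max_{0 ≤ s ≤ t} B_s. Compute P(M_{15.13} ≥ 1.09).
P(M_{15.13} ≥ 1.09) = 2·P(B_{15.13} ≥ 1.09) = 2(1 − Φ(1.09/√15.13)) ≈ 0.7793

By the reflection principle for Brownian motion, P(M_t ≥ a) = 2 · P(B_t ≥ a) for a ≥ 0. Since B_t ~ N(0, t), P(B_t ≥ 1.09) = 1 − Φ(1.09/√t) = 1 − Φ(1.09/√15.13) = 1 − Φ(0.2802). So
  P(M_{15.13} ≥ 1.09) = 2(1 − Φ(0.2802)) ≈ 0.7793.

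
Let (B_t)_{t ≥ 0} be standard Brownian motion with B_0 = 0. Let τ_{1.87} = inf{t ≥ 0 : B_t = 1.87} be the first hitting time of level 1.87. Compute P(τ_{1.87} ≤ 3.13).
P(τ_{1.87} ≤ 3.13) = 2(1 − Φ(1.87/√3.13)) = 2(1 − Φ(1.0570)) ≈ 0.2905

By the reflection principle for standard BM, P(τ_b ≤ t) = 2 · P(B_t ≥ b). Since B_t ~ N(0, t), P(B_t ≥ 1.87) = 1 − Φ(1.87/√t) = 1 − Φ(1.87/√3.13) = 1 − Φ(1.0570) ≈ 0.14526. Doubling: P(τ_{1.87} ≤ 3.13) ≈ 2 · 0.14526 = 0.29052 ≈ 0.2905.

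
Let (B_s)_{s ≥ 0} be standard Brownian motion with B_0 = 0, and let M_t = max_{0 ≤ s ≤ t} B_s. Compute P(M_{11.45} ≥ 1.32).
P(M_{11.45} ≥ 1.32) = 2·P(B_{11.45} ≥ 1.32) = 2(1 − Φ(1.32/√11.45)) ≈ 0.6965

By the reflection principle for Brownian motion, P(M_t ≥ a) = 2 · P(B_t ≥ a) for a ≥ 0. Since B_t ~ N(0, t), P(B_t ≥ 1.32) = 1 − Φ(1.32/√t) = 1 − Φ(1.32/√11.45) = 1 − Φ(0.3901). So
  P(M_{11.45} ≥ 1.32) = 2(1 − Φ(0.3901)) ≈ 0.6965.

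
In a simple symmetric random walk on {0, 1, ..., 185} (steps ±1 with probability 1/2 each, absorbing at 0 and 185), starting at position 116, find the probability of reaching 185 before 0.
P(hit 185 before 0) = 116/185

Let u_k = P(hit 185 before 0 | start at k). Then u_0 = 0, u_185 = 1, and u_k = u_{k-1}/2 + u_{k+1}/2 for 1 ≤ k ≤ 184. This harmonic recurrence is solved by u_k = k/185, giving u_116 = 116/185.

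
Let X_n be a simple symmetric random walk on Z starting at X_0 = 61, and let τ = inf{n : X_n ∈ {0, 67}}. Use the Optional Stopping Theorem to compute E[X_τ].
E[X_τ] = 61

X_n is a martingale and τ is a bounded-mean stopping time (indeed τ is finite a.s. with bounded expectation since the walk is in a bounded region). By the OST, E[X_τ] = E[X_0] = 61. Equivalently: E[X_τ] = 67 · P(hit 67 first) + 0 · P(hit 0 first) = 67 · (61/67) = 61.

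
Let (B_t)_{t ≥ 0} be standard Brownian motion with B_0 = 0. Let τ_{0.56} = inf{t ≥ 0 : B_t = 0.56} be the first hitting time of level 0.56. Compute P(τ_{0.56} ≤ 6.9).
P(τ_{0.56} ≤ 6.9) = 2(1 − Φ(0.56/√6.9)) = 2(1 − Φ(0.2132)) ≈ 0.8312

By the reflection principle for standard BM, P(τ_b ≤ t) = 2 · P(B_t ≥ b). Since B_t ~ N(0, t), P(B_t ≥ 0.56) = 1 − Φ(0.56/√t) = 1 − Φ(0.56/√6.9) = 1 − Φ(0.2132) ≈ 0.41559. Doubling: P(τ_{0.56} ≤ 6.9) ≈ 2 · 0.41559 = 0.83118 ≈ 0.8312.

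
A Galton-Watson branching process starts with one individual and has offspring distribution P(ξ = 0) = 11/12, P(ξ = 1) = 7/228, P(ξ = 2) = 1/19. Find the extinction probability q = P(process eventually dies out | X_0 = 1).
q = 1

Mean offspring μ = 0·11/12 + 1·7/228 + 2·1/19 = 31/228 ≤ 1. For μ ≤ 1 with offspring not concentrated at 1, the Galton-Watson process goes extinct almost surely, so q = 1.
(Algebraic check: The pgf is f(s) = 11/12 + 7/228·s + 1/19·s². The extinction probability q is the smallest fixed point of f in [0, 1]. Setting s = f(s):
  1/19·s² + (7/228 − 1)·s + 11/12 = 0
  1/19·s² − (11/12 + 1/19)·s + 11/12 = 0
which factors as (s − 1)·(1/19·s − 11/12) = 0, giving roots s = 1 and s = (11/12)/(1/19) = 209/12. Since 209/12 ≥ 1, the smallest root in [0, 1] is s = 1.)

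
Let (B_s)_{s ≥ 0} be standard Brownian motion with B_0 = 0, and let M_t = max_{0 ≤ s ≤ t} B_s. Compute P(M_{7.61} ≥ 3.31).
P(M_{7.61} ≥ 3.31) = 2·P(B_{7.61} ≥ 3.31) = 2(1 − Φ(3.31/√7.61)) ≈ 0.2302

By the reflection principle for Brownian motion, P(M_t ≥ a) = 2 · P(B_t ≥ a) for a ≥ 0. Since B_t ~ N(0, t), P(B_t ≥ 3.31) = 1 − Φ(3.31/√t) = 1 − Φ(3.31/√7.61) = 1 − Φ(1.1999). So
  P(M_{7.61} ≥ 3.31) = 2(1 − Φ(1.1999)) ≈ 0.2302.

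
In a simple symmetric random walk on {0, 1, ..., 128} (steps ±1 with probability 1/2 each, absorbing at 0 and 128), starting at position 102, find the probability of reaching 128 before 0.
P(hit 128 before 0) = 102/128 = 51/64

Let u_k = P(hit 128 before 0 | start at k). Then u_0 = 0, u_128 = 1, and u_k = u_{k-1}/2 + u_{k+1}/2 for 1 ≤ k ≤ 127. This harmonic recurrence is solved by u_k = k/128, giving u_102 = 102/128 = 51/64.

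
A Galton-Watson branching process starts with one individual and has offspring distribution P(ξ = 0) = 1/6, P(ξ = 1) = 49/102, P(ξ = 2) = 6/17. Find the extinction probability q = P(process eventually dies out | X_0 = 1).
q = 17/36

The pgf is f(s) = 1/6 + 49/102·s + 6/17·s². The extinction probability q is the smallest fixed point of f in [0, 1]. Setting s = f(s):
  6/17·s² + (49/102 − 1)·s + 1/6 = 0
  6/17·s² − (1/6 + 6/17)·s + 1/6 = 0
which factors as (s − 1)·(6/17·s − 1/6) = 0, giving roots s = 1 and s = (1/6)/(6/17) = 17/36.
Mean offspring μ = 49/102 + 2·6/17 = 121/102 > 1 (supercritical), so q < 1. The extinction probability is the smaller root: q = (1/6)/(6/17) = 17/36.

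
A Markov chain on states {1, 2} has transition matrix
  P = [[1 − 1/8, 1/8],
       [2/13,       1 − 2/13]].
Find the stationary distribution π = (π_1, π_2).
π_1 = 16/29, π_2 = 13/29

Solve πP = π with π_1 + π_2 = 1. From πP = π: π_1 · (1 − 1/8) + π_2 · 2/13 = π_1 ⇒ π_2 · 2/13 = π_1 · 1/8 ⇒ π_2/π_1 = (1/8)/(2/13) = 13/16. Together with π_1 + π_2 = 1:
  π_1 = (2/13)/(1/8 + 2/13) = (2/13)/(29/104) = 16/29,
  π_2 = (1/8)/(1/8 + 2/13) = (1/8)/(29/104) = 13/29.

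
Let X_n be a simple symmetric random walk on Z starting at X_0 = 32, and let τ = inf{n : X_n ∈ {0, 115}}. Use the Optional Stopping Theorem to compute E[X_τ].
E[X_τ] = 32

X_n is a martingale and τ is a bounded-mean stopping time (indeed τ is finite a.s. with bounded expectation since the walk is in a bounded region). By the OST, E[X_τ] = E[X_0] = 32. Equivalently: E[X_τ] = 115 · P(hit 115 first) + 0 · P(hit 0 first) = 115 · (32/115) = 32.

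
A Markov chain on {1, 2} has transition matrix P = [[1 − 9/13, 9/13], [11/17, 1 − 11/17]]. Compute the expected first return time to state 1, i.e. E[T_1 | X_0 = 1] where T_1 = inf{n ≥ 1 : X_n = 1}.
E[T_1 | X_0 = 1] = 1/π_1 = 296/143

For an irreducible recurrent Markov chain with stationary distribution π, E[T_i | X_0 = i] = 1/π_i (Kac's formula). Here π_1 = (11/17)/(9/13 + 11/17) = (11/17)/(296/221) = 143/296, so E[T_1 | X_0 = 1] = 1/π_1 = (9/13 + 11/17)/(11/17) = (296/221)/(11/17) = 296/143.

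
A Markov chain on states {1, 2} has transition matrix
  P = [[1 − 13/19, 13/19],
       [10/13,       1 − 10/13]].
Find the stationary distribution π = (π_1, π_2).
π_1 = 190/359, π_2 = 169/359

Solve πP = π with π_1 + π_2 = 1. From πP = π: π_1 · (1 − 13/19) + π_2 · 10/13 = π_1 ⇒ π_2 · 10/13 = π_1 · 13/19 ⇒ π_2/π_1 = (13/19)/(10/13) = 169/190. Together with π_1 + π_2 = 1:
  π_1 = (10/13)/(13/19 + 10/13) = (10/13)/(359/247) = 190/359,
  π_2 = (13/19)/(13/19 + 10/13) = (13/19)/(359/247) = 169/359.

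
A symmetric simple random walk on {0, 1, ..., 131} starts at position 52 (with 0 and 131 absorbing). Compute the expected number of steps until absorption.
E[τ | X_0 = 52] = 4108

Let v_k = E[τ | X_0 = k]. Boundary: v_0 = v_131 = 0. Recurrence: v_k = 1 + (v_{k-1} + v_{k+1})/2 for 1 ≤ k ≤ 130. The particular solution to v_k − (v_{k-1} + v_{k+1})/2 = 1 is v_k = −k^2. Adding homogeneous solution A + B k and matching boundaries gives v_k = k (131 − k). Substituting k = 52: v_52 = 52 · 79 = 4108.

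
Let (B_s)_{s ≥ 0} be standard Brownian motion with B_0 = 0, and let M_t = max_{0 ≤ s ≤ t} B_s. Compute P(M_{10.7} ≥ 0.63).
P(M_{10.7} ≥ 0.63) = 2·P(B_{10.7} ≥ 0.63) = 2(1 − Φ(0.63/√10.7)) ≈ 0.8473

By the reflection principle for Brownian motion, P(M_t ≥ a) = 2 · P(B_t ≥ a) for a ≥ 0. Since B_t ~ N(0, t), P(B_t ≥ 0.63) = 1 − Φ(0.63/√t) = 1 − Φ(0.63/√10.7) = 1 − Φ(0.1926). So
  P(M_{10.7} ≥ 0.63) = 2(1 − Φ(0.1926)) ≈ 0.8473.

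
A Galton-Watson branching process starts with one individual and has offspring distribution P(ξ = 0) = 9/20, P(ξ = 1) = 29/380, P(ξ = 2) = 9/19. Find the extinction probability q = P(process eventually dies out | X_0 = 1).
q = 19/20

The pgf is f(s) = 9/20 + 29/380·s + 9/19·s². The extinction probability q is the smallest fixed point of f in [0, 1]. Setting s = f(s):
  9/19·s² + (29/380 − 1)·s + 9/20 = 0
  9/19·s² − (9/20 + 9/19)·s + 9/20 = 0
which factors as (s − 1)·(9/19·s − 9/20) = 0, giving roots s = 1 and s = (9/20)/(9/19) = 19/20.
Mean offspring μ = 29/380 + 2·9/19 = 389/380 > 1 (supercritical), so q < 1. The extinction probability is the smaller root: q = (9/20)/(9/19) = 19/20.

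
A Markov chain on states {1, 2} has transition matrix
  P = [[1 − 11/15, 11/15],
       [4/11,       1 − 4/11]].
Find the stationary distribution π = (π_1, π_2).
π_1 = 60/181, π_2 = 121/181

Solve πP = π with π_1 + π_2 = 1. From πP = π: π_1 · (1 − 11/15) + π_2 · 4/11 = π_1 ⇒ π_2 · 4/11 = π_1 · 11/15 ⇒ π_2/π_1 = (11/15)/(4/11) = 121/60. Together with π_1 + π_2 = 1:
  π_1 = (4/11)/(11/15 + 4/11) = (4/11)/(181/165) = 60/181,
  π_2 = (11/15)/(11/15 + 4/11) = (11/15)/(181/165) = 121/181.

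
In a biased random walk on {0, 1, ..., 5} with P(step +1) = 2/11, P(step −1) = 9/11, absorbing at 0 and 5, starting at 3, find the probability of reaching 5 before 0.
P(hit 5 before 0) = (1 − (9/2)^3) / (1 − (9/2)^5) = 412/8431

Let u_k denote P(reach 5 before 0 | start at k). Boundary: u_0 = 0, u_5 = 1. Recurrence: u_k = 2/11·u_{k+1} + 9/11·u_{k-1} for 1 ≤ k ≤ 4. Try u_k = A + B·r^k with r = q/p = (9/11)/(2/11) = 9/2. Substitution satisfies the recurrence; boundary conditions give:
  u_k = (1 − r^k) / (1 − r^N) = (1 − (9/2)^3) / (1 − (9/2)^5) = 412/8431.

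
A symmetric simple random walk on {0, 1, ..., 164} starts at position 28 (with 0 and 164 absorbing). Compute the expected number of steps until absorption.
E[τ | X_0 = 28] = 3808

Let v_k = E[τ | X_0 = k]. Boundary: v_0 = v_164 = 0. Recurrence: v_k = 1 + (v_{k-1} + v_{k+1})/2 for 1 ≤ k ≤ 163. The particular solution to v_k − (v_{k-1} + v_{k+1})/2 = 1 is v_k = −k^2. Adding homogeneous solution A + B k and matching boundaries gives v_k = k (164 − k). Substituting k = 28: v_28 = 28 · 136 = 3808.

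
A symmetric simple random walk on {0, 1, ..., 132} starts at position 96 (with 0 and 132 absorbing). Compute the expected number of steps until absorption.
E[τ | X_0 = 96] = 3456

Let v_k = E[τ | X_0 = k]. Boundary: v_0 = v_132 = 0. Recurrence: v_k = 1 + (v_{k-1} + v_{k+1})/2 for 1 ≤ k ≤ 131. The particular solution to v_k − (v_{k-1} + v_{k+1})/2 = 1 is v_k = −k^2. Adding homogeneous solution A + B k and matching boundaries gives v_k = k (132 − k). Substituting k = 96: v_96 = 96 · 36 = 3456.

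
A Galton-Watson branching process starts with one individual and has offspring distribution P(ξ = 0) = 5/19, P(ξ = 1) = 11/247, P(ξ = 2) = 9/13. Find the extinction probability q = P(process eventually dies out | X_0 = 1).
q = 65/171

The pgf is f(s) = 5/19 + 11/247·s + 9/13·s². The extinction probability q is the smallest fixed point of f in [0, 1]. Setting s = f(s):
  9/13·s² + (11/247 − 1)·s + 5/19 = 0
  9/13·s² − (5/19 + 9/13)·s + 5/19 = 0
which factors as (s − 1)·(9/13·s − 5/19) = 0, giving roots s = 1 and s = (5/19)/(9/13) = 65/171.
Mean offspring μ = 11/247 + 2·9/13 = 353/247 > 1 (supercritical), so q < 1. The extinction probability is the smaller root: q = (5/19)/(9/13) = 65/171.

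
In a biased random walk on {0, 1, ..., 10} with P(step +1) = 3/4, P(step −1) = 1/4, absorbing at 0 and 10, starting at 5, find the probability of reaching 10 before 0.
P(hit 10 before 0) = (1 − (1/3)^5) / (1 − (1/3)^10) = 243/244

Let u_k denote P(reach 10 before 0 | start at k). Boundary: u_0 = 0, u_10 = 1. Recurrence: u_k = 3/4·u_{k+1} + 1/4·u_{k-1} for 1 ≤ k ≤ 9. Try u_k = A + B·r^k with r = q/p = (1/4)/(3/4) = 1/3. Substitution satisfies the recurrence; boundary conditions give:
  u_k = (1 − r^k) / (1 − r^N) = (1 − (1/3)^5) / (1 − (1/3)^10) = 243/244.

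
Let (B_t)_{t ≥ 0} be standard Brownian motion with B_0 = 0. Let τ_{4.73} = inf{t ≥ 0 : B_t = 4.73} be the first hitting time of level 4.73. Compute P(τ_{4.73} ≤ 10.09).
P(τ_{4.73} ≤ 10.09) = 2(1 − Φ(4.73/√10.09)) = 2(1 − Φ(1.4891)) ≈ 0.1365

By the reflection principle for standard BM, P(τ_b ≤ t) = 2 · P(B_t ≥ b). Since B_t ~ N(0, t), P(B_t ≥ 4.73) = 1 − Φ(4.73/√t) = 1 − Φ(4.73/√10.09) = 1 − Φ(1.4891) ≈ 0.06823. Doubling: P(τ_{4.73} ≤ 10.09) ≈ 2 · 0.06823 = 0.13646 ≈ 0.1365.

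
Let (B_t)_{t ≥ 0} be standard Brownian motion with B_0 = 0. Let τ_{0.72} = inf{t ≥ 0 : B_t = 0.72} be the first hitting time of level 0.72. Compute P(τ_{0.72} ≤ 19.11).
P(τ_{0.72} ≤ 19.11) = 2(1 − Φ(0.72/√19.11)) = 2(1 − Φ(0.1647)) ≈ 0.8692

By the reflection principle for standard BM, P(τ_b ≤ t) = 2 · P(B_t ≥ b). Since B_t ~ N(0, t), P(B_t ≥ 0.72) = 1 − Φ(0.72/√t) = 1 − Φ(0.72/√19.11) = 1 − Φ(0.1647) ≈ 0.43459. Doubling: P(τ_{0.72} ≤ 19.11) ≈ 2 · 0.43459 = 0.86918 ≈ 0.8692.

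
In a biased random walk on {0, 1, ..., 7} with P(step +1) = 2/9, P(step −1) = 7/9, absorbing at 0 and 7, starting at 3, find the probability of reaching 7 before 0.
P(hit 7 before 0) = (1 − (7/2)^3) / (1 − (7/2)^7) = 1072/164683

Let u_k denote P(reach 7 before 0 | start at k). Boundary: u_0 = 0, u_7 = 1. Recurrence: u_k = 2/9·u_{k+1} + 7/9·u_{k-1} for 1 ≤ k ≤ 6. Try u_k = A + B·r^k with r = q/p = (7/9)/(2/9) = 7/2. Substitution satisfies the recurrence; boundary conditions give:
  u_k = (1 − r^k) / (1 − r^N) = (1 − (7/2)^3) / (1 − (7/2)^7) = 1072/164683.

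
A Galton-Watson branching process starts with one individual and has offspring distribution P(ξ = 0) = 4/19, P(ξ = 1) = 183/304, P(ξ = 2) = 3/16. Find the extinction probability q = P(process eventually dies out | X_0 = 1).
q = 1

Mean offspring μ = 0·4/19 + 1·183/304 + 2·3/16 = 297/304 ≤ 1. For μ ≤ 1 with offspring not concentrated at 1, the Galton-Watson process goes extinct almost surely, so q = 1.
(Algebraic check: The pgf is f(s) = 4/19 + 183/304·s + 3/16·s². The extinction probability q is the smallest fixed point of f in [0, 1]. Setting s = f(s):
  3/16·s² + (183/304 − 1)·s + 4/19 = 0
  3/16·s² − (4/19 + 3/16)·s + 4/19 = 0
which factors as (s − 1)·(3/16·s − 4/19) = 0, giving roots s = 1 and s = (4/19)/(3/16) = 64/57. Since 64/57 ≥ 1, the smallest root in [0, 1] is s = 1.)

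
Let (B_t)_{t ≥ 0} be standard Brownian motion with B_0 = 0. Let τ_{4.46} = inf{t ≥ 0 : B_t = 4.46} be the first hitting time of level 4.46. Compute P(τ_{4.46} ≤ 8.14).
P(τ_{4.46} ≤ 8.14) = 2(1 − Φ(4.46/√8.14)) = 2(1 − Φ(1.5632)) ≈ 0.1180

By the reflection principle for standard BM, P(τ_b ≤ t) = 2 · P(B_t ≥ b). Since B_t ~ N(0, t), P(B_t ≥ 4.46) = 1 − Φ(4.46/√t) = 1 − Φ(4.46/√8.14) = 1 − Φ(1.5632) ≈ 0.05900. Doubling: P(τ_{4.46} ≤ 8.14) ≈ 2 · 0.05900 = 0.11800 ≈ 0.1180.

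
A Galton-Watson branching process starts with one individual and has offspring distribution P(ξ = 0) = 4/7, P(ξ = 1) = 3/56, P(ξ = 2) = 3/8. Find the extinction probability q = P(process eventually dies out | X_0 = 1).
q = 1

Mean offspring μ = 0·4/7 + 1·3/56 + 2·3/8 = 45/56 ≤ 1. For μ ≤ 1 with offspring not concentrated at 1, the Galton-Watson process goes extinct almost surely, so q = 1.
(Algebraic check: The pgf is f(s) = 4/7 + 3/56·s + 3/8·s². The extinction probability q is the smallest fixed point of f in [0, 1]. Setting s = f(s):
  3/8·s² + (3/56 − 1)·s + 4/7 = 0
  3/8·s² − (4/7 + 3/8)·s + 4/7 = 0
which factors as (s − 1)·(3/8·s − 4/7) = 0, giving roots s = 1 and s = (4/7)/(3/8) = 32/21. Since 32/21 ≥ 1, the smallest root in [0, 1] is s = 1.)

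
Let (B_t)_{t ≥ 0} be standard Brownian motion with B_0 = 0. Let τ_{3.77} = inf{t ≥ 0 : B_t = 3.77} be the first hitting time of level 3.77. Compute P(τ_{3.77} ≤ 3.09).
P(τ_{3.77} ≤ 3.09) = 2(1 − Φ(3.77/√3.09)) = 2(1 − Φ(2.1447)) ≈ 0.0320

By the reflection principle for standard BM, P(τ_b ≤ t) = 2 · P(B_t ≥ b). Since B_t ~ N(0, t), P(B_t ≥ 3.77) = 1 − Φ(3.77/√t) = 1 − Φ(3.77/√3.09) = 1 − Φ(2.1447) ≈ 0.01599. Doubling: P(τ_{3.77} ≤ 3.09) ≈ 2 · 0.01599 = 0.03198 ≈ 0.0320.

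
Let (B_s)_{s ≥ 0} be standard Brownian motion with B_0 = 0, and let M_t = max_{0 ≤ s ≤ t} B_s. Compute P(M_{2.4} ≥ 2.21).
P(M_{2.4} ≥ 2.21) = 2·P(B_{2.4} ≥ 2.21) = 2(1 − Φ(2.21/√2.4)) ≈ 0.1537

By the reflection principle for Brownian motion, P(M_t ≥ a) = 2 · P(B_t ≥ a) for a ≥ 0. Since B_t ~ N(0, t), P(B_t ≥ 2.21) = 1 − Φ(2.21/√t) = 1 − Φ(2.21/√2.4) = 1 − Φ(1.4265). So
  P(M_{2.4} ≥ 2.21) = 2(1 − Φ(1.4265)) ≈ 0.1537.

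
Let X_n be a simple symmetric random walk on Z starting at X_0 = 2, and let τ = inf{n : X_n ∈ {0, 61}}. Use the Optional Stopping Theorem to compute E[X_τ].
E[X_τ] = 2

X_n is a martingale and τ is a bounded-mean stopping time (indeed τ is finite a.s. with bounded expectation since the walk is in a bounded region). By the OST, E[X_τ] = E[X_0] = 2. Equivalently: E[X_τ] = 61 · P(hit 61 first) + 0 · P(hit 0 first) = 61 · (2/61) = 2.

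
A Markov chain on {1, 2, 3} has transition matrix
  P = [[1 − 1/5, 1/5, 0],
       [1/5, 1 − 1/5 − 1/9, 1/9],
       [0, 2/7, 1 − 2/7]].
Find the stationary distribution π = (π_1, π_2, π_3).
π = (18/43, 18/43, 7/43)

This is a birth-death chain on three states, which satisfies detailed balance: π_1 · P_{12} = π_2 · P_{21} and π_2 · P_{23} = π_3 · P_{32}.
From π_1 · 1/5 = π_2 · 1/5: π_2/π_1 = (1/5)/(1/5) = 1.
From π_2 · 1/9 = π_3 · 2/7: π_3/π_2 = (1/9)/(2/7) = 7/18.
Take π_1 proportional to 1; then unnormalized π = (1, 1, 7/18). Normalize by dividing by the sum 43/18:
  π = (18/43, 18/43, 7/43).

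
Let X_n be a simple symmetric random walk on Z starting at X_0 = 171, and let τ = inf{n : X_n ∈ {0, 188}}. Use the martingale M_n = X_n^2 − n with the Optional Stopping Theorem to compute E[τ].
E[τ] = 2907

M_n = X_n^2 − n is a martingale (since E[X_{n+1}^2 | F_n] = X_n^2 + 1). By OST (τ has finite mean in a bounded region), E[M_τ] = E[M_0] = X_0^2 − 0 = 171^2 = 29241. Also E[M_τ] = E[X_τ^2] − E[τ]. The walk exits at 0 or 188, with P(hit 188 first) = 171/188, so E[X_τ^2] = 188^2 · 171/188 + 0 = 32148. Thus E[τ] = E[X_τ^2] − E[M_τ] = 32148 − 29241 = 2907 = 171(188 − 171) = 2907.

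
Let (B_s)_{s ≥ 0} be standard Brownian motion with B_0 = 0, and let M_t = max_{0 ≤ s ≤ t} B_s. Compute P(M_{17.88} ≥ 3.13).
P(M_{17.88} ≥ 3.13) = 2·P(B_{17.88} ≥ 3.13) = 2(1 − Φ(3.13/√17.88)) ≈ 0.4592

By the reflection principle for Brownian motion, P(M_t ≥ a) = 2 · P(B_t ≥ a) for a ≥ 0. Since B_t ~ N(0, t), P(B_t ≥ 3.13) = 1 − Φ(3.13/√t) = 1 − Φ(3.13/√17.88) = 1 − Φ(0.7402). So
  P(M_{17.88} ≥ 3.13) = 2(1 − Φ(0.7402)) ≈ 0.4592.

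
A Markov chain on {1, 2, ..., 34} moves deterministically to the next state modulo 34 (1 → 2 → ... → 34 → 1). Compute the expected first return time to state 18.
E[T_18 | X_0 = 18] = 34

The chain cycles deterministically, so starting at state 18 it returns in exactly 34 steps. Equivalently, the stationary distribution is uniform π_j = 1/34 for every state j, so by Kac's formula E[T_18] = 1/π_18 = 34.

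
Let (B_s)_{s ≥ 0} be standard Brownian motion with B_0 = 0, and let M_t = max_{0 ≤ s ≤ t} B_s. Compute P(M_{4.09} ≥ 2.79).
P(M_{4.09} ≥ 2.79) = 2·P(B_{4.09} ≥ 2.79) = 2(1 − Φ(2.79/√4.09)) ≈ 0.1677

By the reflection principle for Brownian motion, P(M_t ≥ a) = 2 · P(B_t ≥ a) for a ≥ 0. Since B_t ~ N(0, t), P(B_t ≥ 2.79) = 1 − Φ(2.79/√t) = 1 − Φ(2.79/√4.09) = 1 − Φ(1.3796). So
  P(M_{4.09} ≥ 2.79) = 2(1 − Φ(1.3796)) ≈ 0.1677.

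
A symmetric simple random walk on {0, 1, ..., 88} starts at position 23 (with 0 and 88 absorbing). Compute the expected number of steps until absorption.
E[τ | X_0 = 23] = 1495

Let v_k = E[τ | X_0 = k]. Boundary: v_0 = v_88 = 0. Recurrence: v_k = 1 + (v_{k-1} + v_{k+1})/2 for 1 ≤ k ≤ 87. The particular solution to v_k − (v_{k-1} + v_{k+1})/2 = 1 is v_k = −k^2. Adding homogeneous solution A + B k and matching boundaries gives v_k = k (88 − k). Substituting k = 23: v_23 = 23 · 65 = 1495.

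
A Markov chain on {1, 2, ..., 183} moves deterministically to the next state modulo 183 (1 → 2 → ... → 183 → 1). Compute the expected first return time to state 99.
E[T_99 | X_0 = 99] = 183

The chain cycles deterministically, so starting at state 99 it returns in exactly 183 steps. Equivalently, the stationary distribution is uniform π_j = 1/183 for every state j, so by Kac's formula E[T_99] = 1/π_99 = 183.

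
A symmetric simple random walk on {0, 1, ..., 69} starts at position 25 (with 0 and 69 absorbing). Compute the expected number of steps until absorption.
E[τ | X_0 = 25] = 1100

Let v_k = E[τ | X_0 = k]. Boundary: v_0 = v_69 = 0. Recurrence: v_k = 1 + (v_{k-1} + v_{k+1})/2 for 1 ≤ k ≤ 68. The particular solution to v_k − (v_{k-1} + v_{k+1})/2 = 1 is v_k = −k^2. Adding homogeneous solution A + B k and matching boundaries gives v_k = k (69 − k). Substituting k = 25: v_25 = 25 · 44 = 1100.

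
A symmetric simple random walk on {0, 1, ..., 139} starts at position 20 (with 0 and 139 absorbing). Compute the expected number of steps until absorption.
E[τ | X_0 = 20] = 2380

Let v_k = E[τ | X_0 = k]. Boundary: v_0 = v_139 = 0. Recurrence: v_k = 1 + (v_{k-1} + v_{k+1})/2 for 1 ≤ k ≤ 138. The particular solution to v_k − (v_{k-1} + v_{k+1})/2 = 1 is v_k = −k^2. Adding homogeneous solution A + B k and matching boundaries gives v_k = k (139 − k). Substituting k = 20: v_20 = 20 · 119 = 2380.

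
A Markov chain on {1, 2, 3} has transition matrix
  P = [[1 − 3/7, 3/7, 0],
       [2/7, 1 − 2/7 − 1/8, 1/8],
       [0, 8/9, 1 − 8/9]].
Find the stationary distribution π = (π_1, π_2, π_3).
π = (128/347, 192/347, 27/347)

This is a birth-death chain on three states, which satisfies detailed balance: π_1 · P_{12} = π_2 · P_{21} and π_2 · P_{23} = π_3 · P_{32}.
From π_1 · 3/7 = π_2 · 2/7: π_2/π_1 = (3/7)/(2/7) = 3/2.
From π_2 · 1/8 = π_3 · 8/9: π_3/π_2 = (1/8)/(8/9) = 9/64.
Take π_1 proportional to 1; then unnormalized π = (1, 3/2, 27/128). Normalize by dividing by the sum 347/128:
  π = (128/347, 192/347, 27/347).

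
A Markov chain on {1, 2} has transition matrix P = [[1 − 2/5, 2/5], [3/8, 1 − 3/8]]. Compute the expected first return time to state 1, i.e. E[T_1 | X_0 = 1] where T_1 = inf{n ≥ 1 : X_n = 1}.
E[T_1 | X_0 = 1] = 1/π_1 = 31/15

For an irreducible recurrent Markov chain with stationary distribution π, E[T_i | X_0 = i] = 1/π_i (Kac's formula). Here π_1 = (3/8)/(2/5 + 3/8) = (3/8)/(31/40) = 15/31, so E[T_1 | X_0 = 1] = 1/π_1 = (2/5 + 3/8)/(3/8) = (31/40)/(3/8) = 31/15.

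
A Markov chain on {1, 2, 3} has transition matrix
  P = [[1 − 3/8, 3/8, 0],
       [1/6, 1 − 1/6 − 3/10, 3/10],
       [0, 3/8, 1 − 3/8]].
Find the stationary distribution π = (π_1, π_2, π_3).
π = (20/101, 45/101, 36/101)

This is a birth-death chain on three states, which satisfies detailed balance: π_1 · P_{12} = π_2 · P_{21} and π_2 · P_{23} = π_3 · P_{32}.
From π_1 · 3/8 = π_2 · 1/6: π_2/π_1 = (3/8)/(1/6) = 9/4.
From π_2 · 3/10 = π_3 · 3/8: π_3/π_2 = (3/10)/(3/8) = 4/5.
Take π_1 proportional to 1; then unnormalized π = (1, 9/4, 9/5). Normalize by dividing by the sum 101/20:
  π = (20/101, 45/101, 36/101).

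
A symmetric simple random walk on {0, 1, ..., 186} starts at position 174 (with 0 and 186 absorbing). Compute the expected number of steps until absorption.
E[τ | X_0 = 174] = 2088

Let v_k = E[τ | X_0 = k]. Boundary: v_0 = v_186 = 0. Recurrence: v_k = 1 + (v_{k-1} + v_{k+1})/2 for 1 ≤ k ≤ 185. The particular solution to v_k − (v_{k-1} + v_{k+1})/2 = 1 is v_k = −k^2. Adding homogeneous solution A + B k and matching boundaries gives v_k = k (186 − k). Substituting k = 174: v_174 = 174 · 12 = 2088.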